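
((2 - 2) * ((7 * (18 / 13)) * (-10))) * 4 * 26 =0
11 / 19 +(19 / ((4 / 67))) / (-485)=-2847 / 36860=-0.08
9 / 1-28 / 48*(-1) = 115 / 12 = 9.58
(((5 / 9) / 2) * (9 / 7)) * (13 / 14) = 65 / 196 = 0.33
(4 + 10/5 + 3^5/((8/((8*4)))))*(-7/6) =-1141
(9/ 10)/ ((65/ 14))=63/ 325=0.19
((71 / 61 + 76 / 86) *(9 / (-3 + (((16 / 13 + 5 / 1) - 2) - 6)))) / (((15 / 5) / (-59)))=12358671 / 162626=75.99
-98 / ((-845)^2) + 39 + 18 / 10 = 40.80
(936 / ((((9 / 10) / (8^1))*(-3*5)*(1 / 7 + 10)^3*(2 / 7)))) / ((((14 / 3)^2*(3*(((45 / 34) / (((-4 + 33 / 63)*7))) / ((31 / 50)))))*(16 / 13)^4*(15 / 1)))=699916637147 / 74216424960000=0.01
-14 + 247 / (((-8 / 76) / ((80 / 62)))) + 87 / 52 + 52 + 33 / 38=-2987.20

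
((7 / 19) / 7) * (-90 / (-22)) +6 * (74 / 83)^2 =7176909 / 1439801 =4.98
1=1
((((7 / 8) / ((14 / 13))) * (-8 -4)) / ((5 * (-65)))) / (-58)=-3 / 5800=-0.00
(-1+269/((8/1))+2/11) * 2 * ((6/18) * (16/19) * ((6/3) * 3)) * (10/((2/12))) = 1385760/209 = 6630.43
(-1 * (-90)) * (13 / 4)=585 / 2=292.50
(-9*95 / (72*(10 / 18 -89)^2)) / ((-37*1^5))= 7695 / 187550336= 0.00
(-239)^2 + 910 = 58031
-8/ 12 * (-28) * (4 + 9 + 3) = 896/ 3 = 298.67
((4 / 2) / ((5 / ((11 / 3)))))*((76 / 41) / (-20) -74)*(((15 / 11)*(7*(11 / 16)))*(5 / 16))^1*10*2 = -5847765 / 1312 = -4457.14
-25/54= -0.46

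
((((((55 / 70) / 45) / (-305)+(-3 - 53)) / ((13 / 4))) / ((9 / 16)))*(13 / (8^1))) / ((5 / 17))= -731707948 / 4323375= -169.24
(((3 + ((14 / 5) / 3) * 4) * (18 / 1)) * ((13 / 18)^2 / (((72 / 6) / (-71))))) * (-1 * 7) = 8483293 / 3240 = 2618.30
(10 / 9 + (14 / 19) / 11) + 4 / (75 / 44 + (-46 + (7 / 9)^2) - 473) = 4053915224 / 3463833285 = 1.17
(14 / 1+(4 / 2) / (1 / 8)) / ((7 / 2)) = 60 / 7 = 8.57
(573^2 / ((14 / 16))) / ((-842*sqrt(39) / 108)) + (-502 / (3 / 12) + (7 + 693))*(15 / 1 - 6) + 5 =-11767 - 47279376*sqrt(39) / 38311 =-19473.91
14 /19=0.74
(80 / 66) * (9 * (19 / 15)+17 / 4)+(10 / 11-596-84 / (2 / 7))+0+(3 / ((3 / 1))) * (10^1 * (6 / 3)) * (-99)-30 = -95044 / 33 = -2880.12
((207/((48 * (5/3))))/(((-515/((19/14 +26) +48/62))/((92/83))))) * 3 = -174381147/371026600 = -0.47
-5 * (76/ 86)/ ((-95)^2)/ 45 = -2/ 183825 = -0.00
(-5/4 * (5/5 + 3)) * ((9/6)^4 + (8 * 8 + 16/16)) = -5605/16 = -350.31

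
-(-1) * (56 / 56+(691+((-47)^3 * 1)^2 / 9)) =10779221557 / 9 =1197691284.11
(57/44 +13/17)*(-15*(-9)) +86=272363/748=364.12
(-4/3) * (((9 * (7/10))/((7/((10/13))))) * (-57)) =684/13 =52.62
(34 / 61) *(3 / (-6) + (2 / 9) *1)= -85 / 549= -0.15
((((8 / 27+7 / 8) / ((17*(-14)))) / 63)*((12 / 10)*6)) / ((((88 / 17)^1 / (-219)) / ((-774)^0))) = 1679 / 70560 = 0.02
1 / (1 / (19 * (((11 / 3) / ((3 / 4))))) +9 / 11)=76 / 63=1.21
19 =19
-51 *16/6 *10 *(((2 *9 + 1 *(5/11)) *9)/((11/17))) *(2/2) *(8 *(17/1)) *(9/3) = -17234017920/121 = -142429900.17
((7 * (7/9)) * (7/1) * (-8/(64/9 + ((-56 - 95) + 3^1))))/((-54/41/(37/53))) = -520331/453627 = -1.15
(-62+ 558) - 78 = 418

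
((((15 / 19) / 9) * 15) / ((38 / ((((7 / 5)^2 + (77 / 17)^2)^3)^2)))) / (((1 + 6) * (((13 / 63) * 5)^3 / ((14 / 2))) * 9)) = 254706863511796145506120672211806944 / 564071778472847113082275390625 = 451550.45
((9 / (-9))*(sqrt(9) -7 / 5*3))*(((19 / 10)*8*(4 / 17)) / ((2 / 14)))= 12768 / 425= 30.04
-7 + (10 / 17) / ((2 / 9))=-74 / 17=-4.35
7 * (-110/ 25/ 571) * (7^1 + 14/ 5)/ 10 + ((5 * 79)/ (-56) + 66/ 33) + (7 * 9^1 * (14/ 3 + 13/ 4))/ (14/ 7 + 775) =-660256531/ 147889000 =-4.46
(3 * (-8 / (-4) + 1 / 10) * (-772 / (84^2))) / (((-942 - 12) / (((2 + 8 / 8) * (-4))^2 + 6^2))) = 193 / 1484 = 0.13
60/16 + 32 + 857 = 892.75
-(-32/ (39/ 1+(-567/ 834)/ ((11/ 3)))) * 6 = 195712/ 39565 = 4.95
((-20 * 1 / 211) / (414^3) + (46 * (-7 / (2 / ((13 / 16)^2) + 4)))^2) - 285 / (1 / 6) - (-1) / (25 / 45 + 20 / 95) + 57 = 52986121508675393 / 118661586071292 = 446.53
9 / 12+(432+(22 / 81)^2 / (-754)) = 4281622339 / 9893988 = 432.75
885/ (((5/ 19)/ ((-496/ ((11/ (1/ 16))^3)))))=-104253/ 340736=-0.31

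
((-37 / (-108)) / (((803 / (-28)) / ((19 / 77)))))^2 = 494209 / 56877957081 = 0.00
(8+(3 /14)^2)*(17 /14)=26809 /2744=9.77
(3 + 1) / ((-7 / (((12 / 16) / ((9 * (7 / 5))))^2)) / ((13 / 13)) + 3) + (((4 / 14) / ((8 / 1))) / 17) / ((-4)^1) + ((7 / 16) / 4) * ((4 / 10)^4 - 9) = -0.98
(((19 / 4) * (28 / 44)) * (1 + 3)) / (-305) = -133 / 3355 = -0.04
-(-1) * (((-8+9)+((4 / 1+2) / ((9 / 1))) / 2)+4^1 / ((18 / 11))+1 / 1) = 43 / 9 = 4.78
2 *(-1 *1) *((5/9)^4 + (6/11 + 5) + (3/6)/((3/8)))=-1006648/72171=-13.95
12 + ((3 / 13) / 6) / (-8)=2495 / 208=12.00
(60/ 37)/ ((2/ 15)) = 450/ 37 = 12.16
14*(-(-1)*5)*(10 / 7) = 100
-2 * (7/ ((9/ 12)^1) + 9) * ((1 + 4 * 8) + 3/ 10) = -1221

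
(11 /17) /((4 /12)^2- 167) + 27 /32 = 0.84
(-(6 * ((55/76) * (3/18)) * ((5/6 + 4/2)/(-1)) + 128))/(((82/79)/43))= -195099901/37392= -5217.69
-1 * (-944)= 944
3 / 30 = 1 / 10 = 0.10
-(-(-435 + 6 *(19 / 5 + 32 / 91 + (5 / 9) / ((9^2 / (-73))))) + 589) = -1002.09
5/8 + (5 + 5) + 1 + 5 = 16.62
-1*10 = -10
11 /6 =1.83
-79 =-79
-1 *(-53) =53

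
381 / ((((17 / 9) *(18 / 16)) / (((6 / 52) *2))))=9144 / 221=41.38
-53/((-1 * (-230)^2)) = 53/52900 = 0.00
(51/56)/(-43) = -51/2408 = -0.02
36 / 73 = 0.49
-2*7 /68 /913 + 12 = 372497 /31042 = 12.00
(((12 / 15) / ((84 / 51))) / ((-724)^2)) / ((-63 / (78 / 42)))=-221 / 8090656560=-0.00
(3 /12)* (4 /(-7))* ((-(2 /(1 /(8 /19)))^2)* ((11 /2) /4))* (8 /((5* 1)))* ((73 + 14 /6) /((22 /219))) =2111744 /12635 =167.13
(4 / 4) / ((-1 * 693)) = -1 / 693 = -0.00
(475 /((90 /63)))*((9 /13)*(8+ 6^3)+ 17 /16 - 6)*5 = 103836425 /416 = 249606.79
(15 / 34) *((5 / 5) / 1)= 0.44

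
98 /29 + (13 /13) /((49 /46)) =6136 /1421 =4.32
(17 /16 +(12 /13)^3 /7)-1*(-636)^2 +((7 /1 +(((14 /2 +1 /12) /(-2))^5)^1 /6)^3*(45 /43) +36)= -8550646839144252032502078431281187 /8012654559527626132131151872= -1067142.83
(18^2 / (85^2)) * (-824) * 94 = -25095744 / 7225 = -3473.46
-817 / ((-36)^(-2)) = -1058832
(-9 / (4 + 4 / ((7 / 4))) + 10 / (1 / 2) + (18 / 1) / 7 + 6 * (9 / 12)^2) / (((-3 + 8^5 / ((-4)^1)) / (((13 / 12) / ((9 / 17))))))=-3337321 / 545196960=-0.01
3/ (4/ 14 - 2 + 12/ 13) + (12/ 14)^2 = -3595/ 1176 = -3.06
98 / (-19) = -98 / 19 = -5.16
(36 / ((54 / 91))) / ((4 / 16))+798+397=4313 / 3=1437.67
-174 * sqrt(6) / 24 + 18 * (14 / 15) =84 / 5 - 29 * sqrt(6) / 4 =-0.96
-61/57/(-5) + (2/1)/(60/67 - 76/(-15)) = 469181/853860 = 0.55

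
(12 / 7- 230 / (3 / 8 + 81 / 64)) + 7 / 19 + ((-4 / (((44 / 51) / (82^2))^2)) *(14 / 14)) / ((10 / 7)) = -41056040499071 / 241395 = -170078255.55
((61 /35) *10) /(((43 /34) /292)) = 1211216 /301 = 4023.97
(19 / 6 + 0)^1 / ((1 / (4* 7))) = 266 / 3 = 88.67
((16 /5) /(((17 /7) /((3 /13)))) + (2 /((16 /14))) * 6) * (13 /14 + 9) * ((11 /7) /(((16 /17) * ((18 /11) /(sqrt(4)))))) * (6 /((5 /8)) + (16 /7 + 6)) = 1995187513 /509600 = 3915.20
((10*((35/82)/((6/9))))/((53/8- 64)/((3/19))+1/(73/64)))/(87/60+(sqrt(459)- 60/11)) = -3179880000*sqrt(51)/26583859953043- 4244658000/26583859953043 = -0.00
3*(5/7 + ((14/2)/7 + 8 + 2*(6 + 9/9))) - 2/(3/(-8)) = 1606/21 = 76.48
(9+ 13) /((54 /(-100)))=-1100 /27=-40.74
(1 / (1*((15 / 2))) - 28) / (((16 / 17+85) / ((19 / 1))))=-6.16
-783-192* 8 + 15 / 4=-9261 / 4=-2315.25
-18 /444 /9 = -1 /222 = -0.00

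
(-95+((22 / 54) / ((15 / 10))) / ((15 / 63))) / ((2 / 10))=-12671 / 27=-469.30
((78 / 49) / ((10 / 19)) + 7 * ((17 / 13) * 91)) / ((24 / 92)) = 2355499 / 735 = 3204.76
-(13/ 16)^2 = -0.66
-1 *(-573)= 573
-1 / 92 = -0.01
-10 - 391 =-401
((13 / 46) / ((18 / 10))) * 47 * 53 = 391.10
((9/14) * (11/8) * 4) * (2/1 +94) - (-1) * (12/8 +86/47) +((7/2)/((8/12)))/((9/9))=457979/1316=348.01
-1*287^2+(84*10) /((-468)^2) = -751699459 /9126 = -82369.00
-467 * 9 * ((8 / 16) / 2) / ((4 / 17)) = -71451 / 16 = -4465.69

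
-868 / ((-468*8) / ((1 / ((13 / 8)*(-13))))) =-217 / 19773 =-0.01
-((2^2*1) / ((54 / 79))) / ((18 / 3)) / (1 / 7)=-553 / 81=-6.83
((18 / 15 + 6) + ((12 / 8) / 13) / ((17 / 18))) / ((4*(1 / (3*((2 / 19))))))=24273 / 41990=0.58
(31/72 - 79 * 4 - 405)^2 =2691638161/5184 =519220.32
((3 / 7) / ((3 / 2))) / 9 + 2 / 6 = 23 / 63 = 0.37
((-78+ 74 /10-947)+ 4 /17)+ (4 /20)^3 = -2161883 /2125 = -1017.36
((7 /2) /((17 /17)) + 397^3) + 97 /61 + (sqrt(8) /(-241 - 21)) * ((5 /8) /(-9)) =5 * sqrt(2) /9432 + 7633634927 /122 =62570778.09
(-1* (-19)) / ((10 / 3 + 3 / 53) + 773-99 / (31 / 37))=0.03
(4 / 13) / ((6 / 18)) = 12 / 13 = 0.92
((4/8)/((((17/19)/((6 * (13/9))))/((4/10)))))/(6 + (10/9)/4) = 2964/9605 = 0.31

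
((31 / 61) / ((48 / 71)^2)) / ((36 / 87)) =4531859 / 1686528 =2.69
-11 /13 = -0.85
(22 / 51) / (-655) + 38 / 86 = 633749 / 1436415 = 0.44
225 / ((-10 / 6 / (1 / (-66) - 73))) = 216855 / 22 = 9857.05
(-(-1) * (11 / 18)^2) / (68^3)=121 / 101875968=0.00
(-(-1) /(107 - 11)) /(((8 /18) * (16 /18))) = 27 /1024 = 0.03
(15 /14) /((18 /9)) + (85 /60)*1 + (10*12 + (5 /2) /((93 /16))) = 26557 /217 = 122.38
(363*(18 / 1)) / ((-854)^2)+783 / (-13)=-285484743 / 4740554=-60.22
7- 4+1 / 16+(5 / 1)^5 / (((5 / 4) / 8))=320049 / 16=20003.06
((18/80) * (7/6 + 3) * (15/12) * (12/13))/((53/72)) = 2025/1378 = 1.47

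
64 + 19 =83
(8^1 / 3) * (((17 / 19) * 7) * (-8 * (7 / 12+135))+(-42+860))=-2724800 / 171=-15934.50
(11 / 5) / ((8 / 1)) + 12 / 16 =41 / 40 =1.02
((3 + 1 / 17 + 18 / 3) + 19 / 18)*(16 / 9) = 24760 / 1377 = 17.98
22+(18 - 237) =-197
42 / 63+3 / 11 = 31 / 33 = 0.94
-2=-2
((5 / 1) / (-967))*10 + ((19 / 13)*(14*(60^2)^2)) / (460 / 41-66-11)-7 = -45559240333653 / 11301329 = -4031317.05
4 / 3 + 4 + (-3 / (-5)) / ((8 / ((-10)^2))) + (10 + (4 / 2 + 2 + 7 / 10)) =413 / 15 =27.53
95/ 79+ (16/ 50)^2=64431/ 49375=1.30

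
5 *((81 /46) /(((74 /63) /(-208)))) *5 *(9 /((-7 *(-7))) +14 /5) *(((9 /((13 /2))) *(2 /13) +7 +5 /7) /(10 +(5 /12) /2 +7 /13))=-2398812874560 /139816747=-17156.84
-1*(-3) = 3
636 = 636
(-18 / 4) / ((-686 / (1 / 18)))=1 / 2744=0.00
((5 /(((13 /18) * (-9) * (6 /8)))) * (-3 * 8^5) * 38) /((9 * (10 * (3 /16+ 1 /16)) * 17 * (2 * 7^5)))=9961472 /33429123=0.30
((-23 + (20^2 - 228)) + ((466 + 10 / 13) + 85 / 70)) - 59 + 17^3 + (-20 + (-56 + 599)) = 1090905 / 182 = 5993.98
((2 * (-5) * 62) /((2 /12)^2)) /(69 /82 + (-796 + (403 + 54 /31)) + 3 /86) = 101654580 /1777961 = 57.17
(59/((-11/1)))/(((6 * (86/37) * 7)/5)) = -10915/39732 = -0.27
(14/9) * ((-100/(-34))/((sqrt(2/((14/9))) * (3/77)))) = 53900 * sqrt(7)/1377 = 103.56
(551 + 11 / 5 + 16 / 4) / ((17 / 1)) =2786 / 85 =32.78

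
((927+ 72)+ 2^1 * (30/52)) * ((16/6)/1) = 34672/13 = 2667.08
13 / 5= 2.60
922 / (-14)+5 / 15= -1376 / 21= -65.52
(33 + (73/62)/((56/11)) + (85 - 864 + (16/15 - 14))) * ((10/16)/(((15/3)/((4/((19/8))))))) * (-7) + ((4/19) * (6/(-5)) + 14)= 7999807/7068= 1131.83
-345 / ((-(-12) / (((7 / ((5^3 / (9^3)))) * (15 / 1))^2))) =-5390406063 / 500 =-10780812.13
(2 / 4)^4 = 1 / 16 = 0.06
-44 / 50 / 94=-11 / 1175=-0.01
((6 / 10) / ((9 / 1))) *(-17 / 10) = -17 / 150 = -0.11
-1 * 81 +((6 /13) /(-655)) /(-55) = -37934319 /468325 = -81.00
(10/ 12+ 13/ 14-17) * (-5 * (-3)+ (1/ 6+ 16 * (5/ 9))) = -69280/ 189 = -366.56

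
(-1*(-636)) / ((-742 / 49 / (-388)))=16296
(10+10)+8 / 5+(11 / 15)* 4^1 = 368 / 15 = 24.53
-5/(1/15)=-75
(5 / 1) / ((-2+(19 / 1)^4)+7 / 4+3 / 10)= 100 / 2606421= 0.00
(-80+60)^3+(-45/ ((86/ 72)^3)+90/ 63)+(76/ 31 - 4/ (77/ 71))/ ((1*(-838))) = -638139441635698/ 79519164571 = -8024.98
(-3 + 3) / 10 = 0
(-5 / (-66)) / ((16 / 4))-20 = -5275 / 264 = -19.98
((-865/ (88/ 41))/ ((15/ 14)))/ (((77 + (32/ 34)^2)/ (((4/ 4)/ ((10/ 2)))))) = -349979/ 362340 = -0.97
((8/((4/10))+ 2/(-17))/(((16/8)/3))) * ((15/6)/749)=2535/25466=0.10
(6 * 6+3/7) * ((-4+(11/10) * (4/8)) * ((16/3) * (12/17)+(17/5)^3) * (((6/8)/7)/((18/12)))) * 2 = -18944847/24500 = -773.26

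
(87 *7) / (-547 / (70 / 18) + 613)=21315 / 16532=1.29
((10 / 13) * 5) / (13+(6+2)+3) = 25 / 156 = 0.16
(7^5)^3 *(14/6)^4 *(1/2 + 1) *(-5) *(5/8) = -284972379634328575/432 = -659658286190575.41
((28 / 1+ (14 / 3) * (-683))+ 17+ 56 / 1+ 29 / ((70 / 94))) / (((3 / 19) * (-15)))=6079544 / 4725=1286.68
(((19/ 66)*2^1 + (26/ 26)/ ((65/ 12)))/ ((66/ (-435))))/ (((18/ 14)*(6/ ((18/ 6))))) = -331093/ 169884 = -1.95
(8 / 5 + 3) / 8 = 23 / 40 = 0.58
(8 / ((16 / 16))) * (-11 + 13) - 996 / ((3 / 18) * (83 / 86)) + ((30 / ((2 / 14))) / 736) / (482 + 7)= -370461149 / 59984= -6176.00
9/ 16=0.56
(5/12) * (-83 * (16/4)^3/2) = -3320/3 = -1106.67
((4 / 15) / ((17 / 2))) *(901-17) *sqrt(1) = 27.73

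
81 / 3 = 27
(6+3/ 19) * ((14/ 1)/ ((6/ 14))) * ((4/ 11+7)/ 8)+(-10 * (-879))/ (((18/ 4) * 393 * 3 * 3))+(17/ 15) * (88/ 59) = 490402517267/ 2616884820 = 187.40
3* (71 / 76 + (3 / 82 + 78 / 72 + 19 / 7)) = 156013 / 10906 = 14.31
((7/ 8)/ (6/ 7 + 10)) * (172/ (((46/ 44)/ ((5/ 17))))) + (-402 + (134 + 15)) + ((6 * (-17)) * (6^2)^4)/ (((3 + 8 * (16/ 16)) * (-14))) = 2544914947605/ 2288132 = 1112223.83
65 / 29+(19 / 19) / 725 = 2.24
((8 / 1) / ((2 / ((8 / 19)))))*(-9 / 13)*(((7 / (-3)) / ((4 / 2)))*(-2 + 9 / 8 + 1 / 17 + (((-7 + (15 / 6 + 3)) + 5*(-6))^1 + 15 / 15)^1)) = -178878 / 4199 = -42.60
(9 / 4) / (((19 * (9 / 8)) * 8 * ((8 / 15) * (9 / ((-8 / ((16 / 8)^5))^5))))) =-5 / 1867776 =-0.00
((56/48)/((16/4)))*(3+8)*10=385/12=32.08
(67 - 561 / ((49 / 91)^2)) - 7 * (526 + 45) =-287379 / 49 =-5864.88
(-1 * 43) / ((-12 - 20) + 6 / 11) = 473 / 346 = 1.37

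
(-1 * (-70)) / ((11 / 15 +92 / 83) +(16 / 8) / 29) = 2527350 / 68987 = 36.64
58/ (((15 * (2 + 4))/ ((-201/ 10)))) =-1943/ 150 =-12.95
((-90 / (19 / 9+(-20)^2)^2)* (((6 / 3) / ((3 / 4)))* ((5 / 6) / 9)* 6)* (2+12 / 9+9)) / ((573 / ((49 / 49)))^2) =-14800 / 477797530441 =-0.00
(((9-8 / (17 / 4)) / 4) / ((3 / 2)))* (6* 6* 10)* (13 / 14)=47190 / 119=396.55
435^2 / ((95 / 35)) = 1324575 / 19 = 69714.47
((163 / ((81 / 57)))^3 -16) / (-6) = -29704278745 / 118098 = -251522.28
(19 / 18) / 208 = 19 / 3744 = 0.01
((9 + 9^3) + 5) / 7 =743 / 7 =106.14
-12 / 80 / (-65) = 3 / 1300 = 0.00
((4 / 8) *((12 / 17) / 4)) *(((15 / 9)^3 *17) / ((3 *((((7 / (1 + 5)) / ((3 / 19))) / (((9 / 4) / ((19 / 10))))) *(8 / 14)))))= 1875 / 2888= 0.65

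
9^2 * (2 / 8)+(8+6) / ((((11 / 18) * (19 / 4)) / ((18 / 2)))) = 63.66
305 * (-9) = -2745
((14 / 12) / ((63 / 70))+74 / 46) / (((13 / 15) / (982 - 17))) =8704300 / 2691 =3234.60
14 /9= 1.56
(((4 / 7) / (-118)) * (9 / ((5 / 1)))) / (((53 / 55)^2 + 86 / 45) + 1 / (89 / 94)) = -8722890 / 3898649377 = -0.00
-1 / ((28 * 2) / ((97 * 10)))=-485 / 28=-17.32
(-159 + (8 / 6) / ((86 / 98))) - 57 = -214.48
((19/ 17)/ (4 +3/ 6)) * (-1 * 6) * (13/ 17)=-988/ 867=-1.14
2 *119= 238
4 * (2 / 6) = 4 / 3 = 1.33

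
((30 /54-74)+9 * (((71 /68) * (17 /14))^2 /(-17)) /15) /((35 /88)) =-1939654937 /10495800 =-184.80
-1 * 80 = -80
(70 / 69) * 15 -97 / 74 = 23669 / 1702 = 13.91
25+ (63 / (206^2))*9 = 1061467 / 42436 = 25.01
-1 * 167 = -167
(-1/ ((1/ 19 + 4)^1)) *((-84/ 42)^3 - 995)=19057/ 77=247.49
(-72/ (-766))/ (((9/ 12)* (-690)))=-8/ 44045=-0.00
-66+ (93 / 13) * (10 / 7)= -5076 / 91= -55.78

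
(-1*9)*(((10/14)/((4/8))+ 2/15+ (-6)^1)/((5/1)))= 1398/175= 7.99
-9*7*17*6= -6426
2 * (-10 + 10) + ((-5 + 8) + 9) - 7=5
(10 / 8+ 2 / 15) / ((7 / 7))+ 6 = 443 / 60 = 7.38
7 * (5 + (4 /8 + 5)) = 73.50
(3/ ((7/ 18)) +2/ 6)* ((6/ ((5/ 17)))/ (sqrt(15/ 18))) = 5746* sqrt(30)/ 175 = 179.84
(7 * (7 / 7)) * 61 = 427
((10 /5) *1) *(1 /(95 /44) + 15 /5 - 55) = -9792 /95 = -103.07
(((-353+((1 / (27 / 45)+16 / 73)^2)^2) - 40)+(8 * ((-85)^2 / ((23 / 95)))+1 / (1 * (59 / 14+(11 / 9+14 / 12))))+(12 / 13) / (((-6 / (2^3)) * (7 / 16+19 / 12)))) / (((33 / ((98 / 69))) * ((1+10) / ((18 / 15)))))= 2266747119569394970907 / 2025448239244252680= 1119.13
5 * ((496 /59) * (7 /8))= 2170 /59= 36.78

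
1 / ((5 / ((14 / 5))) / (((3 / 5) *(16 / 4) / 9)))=56 / 375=0.15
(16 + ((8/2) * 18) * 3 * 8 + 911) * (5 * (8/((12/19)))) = 168150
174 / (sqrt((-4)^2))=87 / 2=43.50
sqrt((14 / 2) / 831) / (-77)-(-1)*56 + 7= 63-sqrt(5817) / 63987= 63.00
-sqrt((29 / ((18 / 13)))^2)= -377 / 18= -20.94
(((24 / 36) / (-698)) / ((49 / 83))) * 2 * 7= -166 / 7329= -0.02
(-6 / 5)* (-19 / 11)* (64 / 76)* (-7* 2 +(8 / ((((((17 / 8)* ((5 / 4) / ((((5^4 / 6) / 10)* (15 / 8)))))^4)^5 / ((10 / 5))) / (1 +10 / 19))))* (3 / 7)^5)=9388489985440172024137127583081625548706312333248 / 71381376427844410196283874867315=131525762814765711.54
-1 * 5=-5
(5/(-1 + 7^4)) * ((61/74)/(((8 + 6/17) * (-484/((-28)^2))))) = -50813/152576160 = -0.00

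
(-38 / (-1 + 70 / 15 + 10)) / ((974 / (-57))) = 0.16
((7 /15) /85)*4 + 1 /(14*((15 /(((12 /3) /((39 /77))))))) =2962 /49725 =0.06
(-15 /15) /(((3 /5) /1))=-5 /3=-1.67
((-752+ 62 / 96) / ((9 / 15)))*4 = -180325 / 36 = -5009.03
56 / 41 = 1.37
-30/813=-0.04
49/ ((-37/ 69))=-3381/ 37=-91.38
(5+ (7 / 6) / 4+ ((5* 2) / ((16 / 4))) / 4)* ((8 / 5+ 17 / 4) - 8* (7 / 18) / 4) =64823 / 2160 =30.01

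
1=1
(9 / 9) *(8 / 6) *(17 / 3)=7.56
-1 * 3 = -3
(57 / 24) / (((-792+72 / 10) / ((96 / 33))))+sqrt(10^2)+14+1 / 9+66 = 324098 / 3597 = 90.10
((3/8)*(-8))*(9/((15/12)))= -21.60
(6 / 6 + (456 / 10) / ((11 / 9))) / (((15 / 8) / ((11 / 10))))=8428 / 375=22.47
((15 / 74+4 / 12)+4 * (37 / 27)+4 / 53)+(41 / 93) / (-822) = 1369984957 / 224865909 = 6.09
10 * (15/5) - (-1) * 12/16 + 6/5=639/20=31.95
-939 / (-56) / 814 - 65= -2962021 / 45584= -64.98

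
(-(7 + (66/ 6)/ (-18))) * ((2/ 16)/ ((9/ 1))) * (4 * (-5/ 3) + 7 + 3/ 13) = -1265/ 25272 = -0.05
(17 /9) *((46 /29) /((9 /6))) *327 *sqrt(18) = 170476 *sqrt(2) /87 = 2771.14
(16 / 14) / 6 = 4 / 21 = 0.19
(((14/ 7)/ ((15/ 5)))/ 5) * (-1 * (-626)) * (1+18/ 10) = 17528/ 75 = 233.71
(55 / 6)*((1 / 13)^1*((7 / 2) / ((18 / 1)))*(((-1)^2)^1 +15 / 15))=385 / 1404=0.27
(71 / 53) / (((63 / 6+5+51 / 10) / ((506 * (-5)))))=-898150 / 5459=-164.53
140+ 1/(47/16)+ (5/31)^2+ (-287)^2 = 3726700554/45167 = 82509.37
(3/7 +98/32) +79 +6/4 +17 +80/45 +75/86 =4492213/43344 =103.64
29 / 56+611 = 34245 / 56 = 611.52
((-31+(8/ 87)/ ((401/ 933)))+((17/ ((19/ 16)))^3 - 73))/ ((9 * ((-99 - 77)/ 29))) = -51.81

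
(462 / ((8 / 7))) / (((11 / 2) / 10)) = 735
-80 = -80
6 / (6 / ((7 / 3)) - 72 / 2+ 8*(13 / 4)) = -21 / 26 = -0.81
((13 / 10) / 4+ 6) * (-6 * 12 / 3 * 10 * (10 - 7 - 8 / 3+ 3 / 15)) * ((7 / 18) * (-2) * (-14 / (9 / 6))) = -793408 / 135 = -5877.10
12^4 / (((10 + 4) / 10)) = 14811.43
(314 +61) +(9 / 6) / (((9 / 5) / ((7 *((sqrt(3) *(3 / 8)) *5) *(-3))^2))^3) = 13568468557936125 / 524288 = 25879799953.34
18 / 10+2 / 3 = 37 / 15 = 2.47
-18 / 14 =-9 / 7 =-1.29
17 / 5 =3.40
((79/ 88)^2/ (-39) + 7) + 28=10564319/ 302016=34.98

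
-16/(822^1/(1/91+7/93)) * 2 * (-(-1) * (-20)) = 233600/3478293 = 0.07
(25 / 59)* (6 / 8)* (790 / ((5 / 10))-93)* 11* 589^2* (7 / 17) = 742561831.61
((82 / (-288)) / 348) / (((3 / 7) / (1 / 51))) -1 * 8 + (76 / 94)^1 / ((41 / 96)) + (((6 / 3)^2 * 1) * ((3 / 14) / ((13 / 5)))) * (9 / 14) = -55480292754869 / 9411401772864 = -5.90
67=67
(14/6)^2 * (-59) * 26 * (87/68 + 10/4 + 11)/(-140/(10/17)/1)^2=-256945/117912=-2.18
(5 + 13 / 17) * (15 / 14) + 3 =156 / 17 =9.18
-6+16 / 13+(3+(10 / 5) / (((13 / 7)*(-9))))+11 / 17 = -1.24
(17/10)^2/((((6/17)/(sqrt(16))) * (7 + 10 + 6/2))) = 4913/3000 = 1.64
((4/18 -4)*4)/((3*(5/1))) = -136/135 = -1.01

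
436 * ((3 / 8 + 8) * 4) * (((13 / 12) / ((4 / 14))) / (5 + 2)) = 94939 / 12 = 7911.58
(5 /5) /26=1 /26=0.04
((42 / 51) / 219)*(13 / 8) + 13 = 193687 / 14892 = 13.01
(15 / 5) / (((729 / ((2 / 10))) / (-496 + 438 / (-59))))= -29702 / 71685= -0.41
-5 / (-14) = 5 / 14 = 0.36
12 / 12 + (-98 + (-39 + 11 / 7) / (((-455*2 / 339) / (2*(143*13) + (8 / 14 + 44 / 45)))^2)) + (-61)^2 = -1148095485968731198 / 15977154375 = -71858571.25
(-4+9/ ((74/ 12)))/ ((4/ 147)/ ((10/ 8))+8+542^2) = -34545/ 3994565066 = -0.00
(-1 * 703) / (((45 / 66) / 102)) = -525844 / 5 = -105168.80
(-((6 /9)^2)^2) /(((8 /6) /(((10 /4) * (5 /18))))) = -25 /243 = -0.10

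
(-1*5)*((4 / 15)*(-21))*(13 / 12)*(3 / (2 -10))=-91 / 8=-11.38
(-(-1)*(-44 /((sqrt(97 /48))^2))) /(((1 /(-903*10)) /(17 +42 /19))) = 3777019.21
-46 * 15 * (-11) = 7590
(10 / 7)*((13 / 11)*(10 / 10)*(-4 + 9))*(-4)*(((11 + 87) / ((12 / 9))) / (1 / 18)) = -491400 / 11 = -44672.73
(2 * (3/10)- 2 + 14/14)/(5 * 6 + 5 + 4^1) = -2/195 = -0.01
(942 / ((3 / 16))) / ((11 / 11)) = 5024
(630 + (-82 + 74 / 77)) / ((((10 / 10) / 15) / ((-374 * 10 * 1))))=-30796714.29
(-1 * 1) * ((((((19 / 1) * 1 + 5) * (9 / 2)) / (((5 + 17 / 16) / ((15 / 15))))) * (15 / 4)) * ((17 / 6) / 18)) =-1020 / 97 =-10.52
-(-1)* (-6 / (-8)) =3 / 4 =0.75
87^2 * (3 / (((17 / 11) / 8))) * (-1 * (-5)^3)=249777000 / 17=14692764.71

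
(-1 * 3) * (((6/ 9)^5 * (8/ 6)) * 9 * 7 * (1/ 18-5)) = 39872/ 243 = 164.08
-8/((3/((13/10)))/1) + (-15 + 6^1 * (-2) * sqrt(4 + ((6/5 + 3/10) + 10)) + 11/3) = -6 * sqrt(62)- 74/5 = -62.04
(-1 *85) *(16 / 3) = -1360 / 3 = -453.33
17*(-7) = -119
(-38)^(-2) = 1 / 1444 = 0.00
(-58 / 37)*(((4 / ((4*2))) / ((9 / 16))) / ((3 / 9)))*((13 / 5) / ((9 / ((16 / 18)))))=-48256 / 44955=-1.07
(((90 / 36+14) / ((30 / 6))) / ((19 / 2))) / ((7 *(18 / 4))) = 22 / 1995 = 0.01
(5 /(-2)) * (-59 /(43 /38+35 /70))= 5605 /62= 90.40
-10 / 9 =-1.11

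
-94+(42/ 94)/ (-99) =-94.00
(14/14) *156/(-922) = -78/461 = -0.17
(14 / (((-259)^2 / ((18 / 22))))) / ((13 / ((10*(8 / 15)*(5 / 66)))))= 80 / 15074059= 0.00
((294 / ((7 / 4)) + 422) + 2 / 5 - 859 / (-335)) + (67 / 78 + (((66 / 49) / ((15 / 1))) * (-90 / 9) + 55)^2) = 220891794329 / 62738130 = 3520.85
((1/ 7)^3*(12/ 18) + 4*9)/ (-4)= -18523/ 2058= -9.00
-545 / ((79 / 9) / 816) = -4002480 / 79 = -50664.30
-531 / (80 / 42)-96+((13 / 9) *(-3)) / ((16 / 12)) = -15121 / 40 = -378.02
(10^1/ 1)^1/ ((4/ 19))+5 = 105/ 2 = 52.50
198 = 198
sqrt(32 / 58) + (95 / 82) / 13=95 / 1066 + 4 * sqrt(29) / 29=0.83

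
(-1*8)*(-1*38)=304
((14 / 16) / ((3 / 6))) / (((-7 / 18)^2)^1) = 11.57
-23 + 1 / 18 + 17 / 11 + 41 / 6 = -1442 / 99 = -14.57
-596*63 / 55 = -37548 / 55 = -682.69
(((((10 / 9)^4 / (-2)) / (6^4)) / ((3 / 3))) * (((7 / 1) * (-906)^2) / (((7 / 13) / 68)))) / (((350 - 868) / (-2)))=-25195105000 / 15293691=-1647.42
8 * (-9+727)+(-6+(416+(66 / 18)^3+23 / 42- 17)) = 2338627 / 378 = 6186.84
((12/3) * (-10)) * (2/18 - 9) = 3200/9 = 355.56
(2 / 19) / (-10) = -1 / 95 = -0.01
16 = 16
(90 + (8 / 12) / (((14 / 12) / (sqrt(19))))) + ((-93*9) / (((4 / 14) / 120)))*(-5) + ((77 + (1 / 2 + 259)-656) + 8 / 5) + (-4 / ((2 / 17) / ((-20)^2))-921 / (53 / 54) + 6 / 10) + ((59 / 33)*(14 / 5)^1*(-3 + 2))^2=4*sqrt(19) / 7 + 5029919336251 / 2885850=1742961.87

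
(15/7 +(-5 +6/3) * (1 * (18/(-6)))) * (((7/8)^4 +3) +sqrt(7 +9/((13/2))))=6 * sqrt(1417)/7 +572871/14336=72.23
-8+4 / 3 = -20 / 3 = -6.67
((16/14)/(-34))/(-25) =4/2975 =0.00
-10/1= -10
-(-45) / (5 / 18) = 162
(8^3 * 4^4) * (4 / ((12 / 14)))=611669.33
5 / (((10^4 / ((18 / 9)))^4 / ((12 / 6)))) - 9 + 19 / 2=31250000000001 / 62500000000000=0.50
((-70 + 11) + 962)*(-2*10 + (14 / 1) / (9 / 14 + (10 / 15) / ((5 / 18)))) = -987280 / 71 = -13905.35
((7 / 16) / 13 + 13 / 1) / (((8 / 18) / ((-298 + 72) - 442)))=-4074633 / 208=-19589.58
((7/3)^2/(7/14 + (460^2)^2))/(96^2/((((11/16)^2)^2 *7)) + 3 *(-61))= 913066/42877925065749947445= 0.00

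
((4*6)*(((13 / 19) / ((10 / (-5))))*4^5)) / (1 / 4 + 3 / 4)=-159744 / 19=-8407.58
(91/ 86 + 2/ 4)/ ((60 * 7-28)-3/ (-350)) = 23450/ 5899729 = 0.00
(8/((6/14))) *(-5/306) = -140/459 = -0.31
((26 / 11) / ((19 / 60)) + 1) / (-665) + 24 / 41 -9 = -48022354 / 5698385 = -8.43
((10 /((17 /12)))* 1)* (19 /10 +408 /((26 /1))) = 27444 /221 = 124.18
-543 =-543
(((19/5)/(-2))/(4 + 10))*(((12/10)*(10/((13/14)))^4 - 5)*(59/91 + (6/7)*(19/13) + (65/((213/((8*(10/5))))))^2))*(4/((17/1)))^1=-186110657214007217/14032045033461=-13263.26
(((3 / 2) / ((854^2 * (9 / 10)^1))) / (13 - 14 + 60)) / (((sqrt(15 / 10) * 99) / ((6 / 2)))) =5 * sqrt(6) / 12779804268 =0.00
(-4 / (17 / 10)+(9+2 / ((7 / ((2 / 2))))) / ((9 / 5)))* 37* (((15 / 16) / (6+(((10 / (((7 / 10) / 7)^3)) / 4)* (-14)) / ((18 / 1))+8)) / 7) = -1667775 / 231560672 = -0.01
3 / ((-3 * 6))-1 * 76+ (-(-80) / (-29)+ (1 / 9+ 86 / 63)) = -94333 / 1218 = -77.45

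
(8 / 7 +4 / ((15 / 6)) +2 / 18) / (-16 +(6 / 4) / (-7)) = -1798 / 10215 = -0.18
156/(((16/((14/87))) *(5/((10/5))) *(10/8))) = 0.50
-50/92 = -25/46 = -0.54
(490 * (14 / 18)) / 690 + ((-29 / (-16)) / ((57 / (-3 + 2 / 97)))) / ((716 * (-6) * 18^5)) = 9122707002736891 / 16516621132886016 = 0.55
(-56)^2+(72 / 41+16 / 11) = 1415784 / 451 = 3139.21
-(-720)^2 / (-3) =172800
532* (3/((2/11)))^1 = 8778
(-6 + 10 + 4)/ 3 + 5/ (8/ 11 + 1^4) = 5.56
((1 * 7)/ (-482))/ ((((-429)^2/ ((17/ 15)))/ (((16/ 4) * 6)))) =-0.00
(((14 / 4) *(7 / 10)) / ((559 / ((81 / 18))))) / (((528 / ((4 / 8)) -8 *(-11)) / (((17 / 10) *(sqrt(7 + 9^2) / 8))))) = 0.00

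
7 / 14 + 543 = 1087 / 2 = 543.50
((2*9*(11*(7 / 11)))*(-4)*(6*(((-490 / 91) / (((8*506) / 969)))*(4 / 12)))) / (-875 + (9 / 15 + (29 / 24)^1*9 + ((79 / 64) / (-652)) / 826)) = -81827160038400 / 54384344957371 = -1.50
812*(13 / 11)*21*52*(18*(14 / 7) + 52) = 92217216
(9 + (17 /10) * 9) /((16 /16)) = 243 /10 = 24.30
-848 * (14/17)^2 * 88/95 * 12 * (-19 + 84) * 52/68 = -317762.16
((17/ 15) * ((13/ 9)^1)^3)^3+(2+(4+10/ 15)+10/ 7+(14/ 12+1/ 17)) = 15300346263434537/ 311195507789250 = 49.17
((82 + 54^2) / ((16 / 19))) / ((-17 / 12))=-85443 / 34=-2513.03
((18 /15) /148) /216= 1 /26640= 0.00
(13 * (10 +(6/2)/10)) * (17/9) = 22763/90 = 252.92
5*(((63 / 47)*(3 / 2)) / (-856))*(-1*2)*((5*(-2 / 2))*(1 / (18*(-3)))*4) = 175 / 20116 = 0.01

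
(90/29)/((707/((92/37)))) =8280/758611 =0.01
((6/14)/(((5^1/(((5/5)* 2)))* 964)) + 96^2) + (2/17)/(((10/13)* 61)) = 161226502013/17494190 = 9216.00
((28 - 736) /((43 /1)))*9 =-6372 /43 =-148.19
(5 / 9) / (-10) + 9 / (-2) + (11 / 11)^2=-32 / 9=-3.56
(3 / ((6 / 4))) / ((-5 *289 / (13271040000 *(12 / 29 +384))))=-59178221568000 / 8381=-7060997681.42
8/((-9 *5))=-8/45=-0.18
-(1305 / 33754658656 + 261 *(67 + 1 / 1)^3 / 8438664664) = -328268313 / 33754658656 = -0.01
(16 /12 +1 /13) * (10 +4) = 770 /39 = 19.74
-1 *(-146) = 146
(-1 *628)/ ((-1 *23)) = 628/ 23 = 27.30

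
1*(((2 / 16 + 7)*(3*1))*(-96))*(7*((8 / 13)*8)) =-919296 / 13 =-70715.08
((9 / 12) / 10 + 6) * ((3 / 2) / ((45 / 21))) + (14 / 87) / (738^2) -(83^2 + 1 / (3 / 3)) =-32627445232693 / 4738402800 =-6885.75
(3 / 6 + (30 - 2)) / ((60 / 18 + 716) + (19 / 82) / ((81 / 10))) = 189297 / 4778002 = 0.04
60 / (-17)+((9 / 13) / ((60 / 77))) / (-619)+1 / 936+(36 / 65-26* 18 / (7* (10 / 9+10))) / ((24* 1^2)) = -3238267793 / 861833700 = -3.76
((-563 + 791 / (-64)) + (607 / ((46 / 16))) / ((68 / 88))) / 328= -7560545 / 8207872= -0.92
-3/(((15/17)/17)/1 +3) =-289/294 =-0.98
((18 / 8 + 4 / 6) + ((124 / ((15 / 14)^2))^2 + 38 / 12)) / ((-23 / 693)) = -182025654503 / 517500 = -351740.40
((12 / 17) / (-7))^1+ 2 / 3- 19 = -6581 / 357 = -18.43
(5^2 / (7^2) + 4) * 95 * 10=209950 / 49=4284.69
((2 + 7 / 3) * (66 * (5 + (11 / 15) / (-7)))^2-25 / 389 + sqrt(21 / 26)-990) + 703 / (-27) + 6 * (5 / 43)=sqrt(546) / 26 + 249689057714626 / 553245525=451317.80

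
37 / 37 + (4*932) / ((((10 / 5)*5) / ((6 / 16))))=704 / 5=140.80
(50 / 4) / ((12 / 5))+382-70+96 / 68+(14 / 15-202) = 239809 / 2040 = 117.55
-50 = -50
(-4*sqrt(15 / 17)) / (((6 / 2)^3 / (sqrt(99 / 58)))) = -2*sqrt(162690) / 4437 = -0.18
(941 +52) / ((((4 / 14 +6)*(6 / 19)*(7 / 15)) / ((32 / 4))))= 8575.91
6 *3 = 18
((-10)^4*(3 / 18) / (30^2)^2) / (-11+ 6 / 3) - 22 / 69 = -0.32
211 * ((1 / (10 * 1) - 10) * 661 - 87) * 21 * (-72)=10577346444 / 5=2115469288.80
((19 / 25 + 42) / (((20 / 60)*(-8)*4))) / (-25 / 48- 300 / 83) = 798543 / 823750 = 0.97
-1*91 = -91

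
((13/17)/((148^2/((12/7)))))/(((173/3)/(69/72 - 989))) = -924807/901875296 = -0.00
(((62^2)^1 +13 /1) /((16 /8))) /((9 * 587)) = 3857 /10566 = 0.37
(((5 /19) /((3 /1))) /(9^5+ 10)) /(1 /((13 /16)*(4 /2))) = 5 /2071608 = 0.00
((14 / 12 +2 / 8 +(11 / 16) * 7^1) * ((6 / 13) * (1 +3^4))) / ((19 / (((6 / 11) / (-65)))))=-2829 / 27170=-0.10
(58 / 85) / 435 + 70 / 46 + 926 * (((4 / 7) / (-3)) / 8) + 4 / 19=-26409444 / 1300075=-20.31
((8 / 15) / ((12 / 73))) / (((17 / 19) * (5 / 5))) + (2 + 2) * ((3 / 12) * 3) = 5069 / 765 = 6.63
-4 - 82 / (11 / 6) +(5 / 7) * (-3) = -3917 / 77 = -50.87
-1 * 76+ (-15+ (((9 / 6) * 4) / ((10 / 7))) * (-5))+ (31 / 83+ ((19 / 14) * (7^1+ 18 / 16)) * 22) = 608715 / 4648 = 130.96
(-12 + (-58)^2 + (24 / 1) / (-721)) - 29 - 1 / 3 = 7186856 / 2163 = 3322.63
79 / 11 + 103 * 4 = 4611 / 11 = 419.18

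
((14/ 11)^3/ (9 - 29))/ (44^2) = -343/ 6442040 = -0.00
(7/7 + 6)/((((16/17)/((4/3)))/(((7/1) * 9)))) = 2499/4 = 624.75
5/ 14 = 0.36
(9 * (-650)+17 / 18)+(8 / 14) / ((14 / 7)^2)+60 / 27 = -245561 / 42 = -5846.69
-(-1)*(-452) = -452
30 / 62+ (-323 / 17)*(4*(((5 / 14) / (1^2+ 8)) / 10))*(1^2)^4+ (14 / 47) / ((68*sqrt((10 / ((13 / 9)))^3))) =91*sqrt(130) / 4314600+ 356 / 1953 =0.18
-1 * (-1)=1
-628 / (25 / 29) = -18212 / 25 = -728.48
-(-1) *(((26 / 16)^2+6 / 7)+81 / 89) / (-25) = -175751 / 996800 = -0.18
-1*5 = -5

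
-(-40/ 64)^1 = 5/ 8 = 0.62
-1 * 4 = -4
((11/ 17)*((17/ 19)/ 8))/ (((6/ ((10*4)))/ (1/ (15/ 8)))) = 44/ 171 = 0.26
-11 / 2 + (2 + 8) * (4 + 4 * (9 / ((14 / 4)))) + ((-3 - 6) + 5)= 1867 / 14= 133.36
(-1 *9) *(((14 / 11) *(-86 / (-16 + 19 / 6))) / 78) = -1548 / 1573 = -0.98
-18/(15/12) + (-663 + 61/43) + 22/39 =-5663374/8385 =-675.42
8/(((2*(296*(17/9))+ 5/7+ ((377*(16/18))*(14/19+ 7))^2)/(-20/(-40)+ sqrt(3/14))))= 0.00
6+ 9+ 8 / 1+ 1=24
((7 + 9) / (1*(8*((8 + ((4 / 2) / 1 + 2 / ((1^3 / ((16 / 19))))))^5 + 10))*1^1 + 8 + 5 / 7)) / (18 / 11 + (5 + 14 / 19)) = 57960525392 / 46534778666978211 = 0.00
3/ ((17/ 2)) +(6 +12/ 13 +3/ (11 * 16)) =7.29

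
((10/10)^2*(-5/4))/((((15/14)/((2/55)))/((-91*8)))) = 5096/165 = 30.88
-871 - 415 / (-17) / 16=-236497 / 272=-869.47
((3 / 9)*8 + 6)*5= 130 / 3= 43.33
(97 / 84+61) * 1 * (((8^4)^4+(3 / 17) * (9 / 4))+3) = 99931498031631984419 / 5712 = 17495010159599437.05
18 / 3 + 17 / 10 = 77 / 10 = 7.70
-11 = -11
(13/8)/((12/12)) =1.62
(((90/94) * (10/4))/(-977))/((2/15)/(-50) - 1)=84375/34531088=0.00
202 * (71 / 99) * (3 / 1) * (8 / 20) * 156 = 1491568 / 55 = 27119.42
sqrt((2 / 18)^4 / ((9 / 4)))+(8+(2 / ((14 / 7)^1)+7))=3890 / 243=16.01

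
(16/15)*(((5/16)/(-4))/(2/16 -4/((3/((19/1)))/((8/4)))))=2/1213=0.00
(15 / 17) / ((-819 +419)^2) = 3 / 544000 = 0.00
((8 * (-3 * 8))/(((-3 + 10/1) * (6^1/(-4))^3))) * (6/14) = 512/147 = 3.48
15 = 15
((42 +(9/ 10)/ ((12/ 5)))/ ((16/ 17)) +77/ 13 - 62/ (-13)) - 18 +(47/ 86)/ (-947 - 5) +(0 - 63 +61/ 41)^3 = -136563174980203109/ 586840811648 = -232709.06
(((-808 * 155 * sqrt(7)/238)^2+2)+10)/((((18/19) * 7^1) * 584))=18626121211/37215108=500.50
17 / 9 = 1.89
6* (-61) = -366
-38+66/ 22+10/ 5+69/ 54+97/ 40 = -10547/ 360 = -29.30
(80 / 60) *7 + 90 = 298 / 3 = 99.33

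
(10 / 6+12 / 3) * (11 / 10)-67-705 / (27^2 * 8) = -591827 / 9720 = -60.89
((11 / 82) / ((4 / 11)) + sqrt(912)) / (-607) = -4 * sqrt(57) / 607-121 / 199096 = -0.05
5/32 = 0.16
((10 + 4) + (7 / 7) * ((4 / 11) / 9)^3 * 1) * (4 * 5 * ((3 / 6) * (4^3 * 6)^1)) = 53760.25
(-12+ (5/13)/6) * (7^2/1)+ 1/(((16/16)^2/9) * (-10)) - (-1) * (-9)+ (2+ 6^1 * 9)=-105058/195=-538.76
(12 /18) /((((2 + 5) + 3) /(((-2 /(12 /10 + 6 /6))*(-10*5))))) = 100 /33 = 3.03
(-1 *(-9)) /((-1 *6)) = -3 /2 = -1.50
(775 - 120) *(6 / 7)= 3930 / 7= 561.43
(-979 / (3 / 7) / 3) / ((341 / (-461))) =287203 / 279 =1029.40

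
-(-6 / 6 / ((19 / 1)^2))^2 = -1 / 130321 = -0.00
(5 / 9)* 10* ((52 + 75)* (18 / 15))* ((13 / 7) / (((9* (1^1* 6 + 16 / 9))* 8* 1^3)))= 1651 / 588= 2.81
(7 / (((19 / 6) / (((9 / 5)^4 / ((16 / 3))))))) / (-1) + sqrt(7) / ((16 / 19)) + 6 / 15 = -375343 / 95000 + 19 * sqrt(7) / 16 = -0.81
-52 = -52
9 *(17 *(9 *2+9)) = 4131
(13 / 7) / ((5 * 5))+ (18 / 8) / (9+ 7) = 2407 / 11200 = 0.21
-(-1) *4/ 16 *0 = 0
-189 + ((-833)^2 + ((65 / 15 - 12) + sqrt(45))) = 3 * sqrt(5) + 2081077 / 3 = 693699.04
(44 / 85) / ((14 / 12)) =264 / 595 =0.44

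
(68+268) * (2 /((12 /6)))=336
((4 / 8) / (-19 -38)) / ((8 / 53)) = -53 / 912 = -0.06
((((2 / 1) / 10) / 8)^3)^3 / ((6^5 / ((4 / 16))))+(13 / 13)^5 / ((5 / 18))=29353417113600000001 / 8153726976000000000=3.60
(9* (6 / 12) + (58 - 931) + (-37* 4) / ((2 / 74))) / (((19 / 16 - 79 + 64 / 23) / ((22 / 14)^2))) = 282507896 / 1352939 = 208.81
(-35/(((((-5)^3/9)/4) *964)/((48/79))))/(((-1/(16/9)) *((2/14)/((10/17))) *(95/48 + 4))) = -516096/66350915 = -0.01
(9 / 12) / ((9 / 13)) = 13 / 12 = 1.08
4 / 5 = 0.80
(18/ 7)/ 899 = 0.00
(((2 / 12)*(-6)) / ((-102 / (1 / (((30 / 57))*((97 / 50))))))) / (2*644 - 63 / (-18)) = 95 / 12778101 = 0.00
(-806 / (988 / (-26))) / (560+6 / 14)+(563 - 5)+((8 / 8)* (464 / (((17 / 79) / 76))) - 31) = 208317173612 / 1267129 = 164400.92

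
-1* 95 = -95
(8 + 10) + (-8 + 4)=14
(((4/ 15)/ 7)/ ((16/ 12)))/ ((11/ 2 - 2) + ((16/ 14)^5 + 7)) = 0.00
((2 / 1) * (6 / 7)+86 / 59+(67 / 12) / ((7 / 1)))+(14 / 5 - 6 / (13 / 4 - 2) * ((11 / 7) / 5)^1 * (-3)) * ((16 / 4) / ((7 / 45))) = 33364171 / 173460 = 192.35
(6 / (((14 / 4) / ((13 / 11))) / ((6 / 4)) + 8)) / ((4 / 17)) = 1989 / 778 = 2.56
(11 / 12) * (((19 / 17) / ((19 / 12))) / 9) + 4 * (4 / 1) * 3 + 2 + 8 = 8885 / 153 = 58.07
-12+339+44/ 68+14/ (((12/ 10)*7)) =16795/ 51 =329.31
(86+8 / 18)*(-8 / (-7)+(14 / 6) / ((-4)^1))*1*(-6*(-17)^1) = 310811 / 63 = 4933.51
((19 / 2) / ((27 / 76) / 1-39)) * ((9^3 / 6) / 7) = -29241 / 6853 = -4.27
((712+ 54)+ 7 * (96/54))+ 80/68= 119282/153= 779.62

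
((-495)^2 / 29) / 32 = 245025 / 928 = 264.04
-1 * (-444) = 444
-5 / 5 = -1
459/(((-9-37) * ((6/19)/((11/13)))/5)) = -159885/1196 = -133.68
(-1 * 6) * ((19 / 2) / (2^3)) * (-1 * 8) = 57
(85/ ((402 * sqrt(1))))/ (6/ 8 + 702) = 0.00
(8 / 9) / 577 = 8 / 5193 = 0.00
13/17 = 0.76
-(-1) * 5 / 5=1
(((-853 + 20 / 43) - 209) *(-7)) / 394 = 18.86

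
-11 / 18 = -0.61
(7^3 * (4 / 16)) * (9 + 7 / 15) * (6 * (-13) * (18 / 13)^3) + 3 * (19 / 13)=-142022991 / 845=-168074.55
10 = 10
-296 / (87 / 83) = -282.39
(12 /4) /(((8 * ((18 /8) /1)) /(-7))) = -1.17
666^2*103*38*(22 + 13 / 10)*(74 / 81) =184774444744 / 5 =36954888948.80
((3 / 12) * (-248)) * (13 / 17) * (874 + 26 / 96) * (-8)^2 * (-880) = 2334504721.57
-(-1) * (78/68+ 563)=19181/34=564.15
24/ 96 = 1/ 4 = 0.25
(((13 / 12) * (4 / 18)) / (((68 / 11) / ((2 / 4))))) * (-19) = -2717 / 7344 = -0.37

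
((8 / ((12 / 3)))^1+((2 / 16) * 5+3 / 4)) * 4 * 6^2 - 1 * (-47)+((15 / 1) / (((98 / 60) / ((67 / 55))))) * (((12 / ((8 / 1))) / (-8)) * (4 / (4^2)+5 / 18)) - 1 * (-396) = 16004297 / 17248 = 927.89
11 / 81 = 0.14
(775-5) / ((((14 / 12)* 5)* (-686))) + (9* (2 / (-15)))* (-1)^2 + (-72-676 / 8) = -157.89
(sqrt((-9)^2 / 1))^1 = 9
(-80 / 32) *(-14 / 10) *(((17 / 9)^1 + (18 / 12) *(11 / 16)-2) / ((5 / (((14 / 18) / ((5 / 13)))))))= 33761 / 25920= 1.30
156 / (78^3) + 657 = 1998595 / 3042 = 657.00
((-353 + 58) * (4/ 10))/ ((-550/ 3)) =177/ 275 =0.64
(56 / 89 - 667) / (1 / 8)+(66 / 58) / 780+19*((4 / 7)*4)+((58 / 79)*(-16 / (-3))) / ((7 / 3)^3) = -96141436217157 / 18183712820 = -5287.23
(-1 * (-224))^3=11239424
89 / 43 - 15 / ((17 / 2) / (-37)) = 49243 / 731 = 67.36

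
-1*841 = -841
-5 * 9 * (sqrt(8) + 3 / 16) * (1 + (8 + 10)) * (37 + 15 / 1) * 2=-177840 * sqrt(2)-33345 / 2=-268176.24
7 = 7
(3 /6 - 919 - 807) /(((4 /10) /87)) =-1501185 /4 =-375296.25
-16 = -16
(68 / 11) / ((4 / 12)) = 204 / 11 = 18.55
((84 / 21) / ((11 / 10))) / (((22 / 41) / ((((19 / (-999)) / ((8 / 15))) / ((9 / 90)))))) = -97375 / 40293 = -2.42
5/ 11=0.45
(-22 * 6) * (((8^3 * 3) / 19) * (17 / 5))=-3446784 / 95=-36281.94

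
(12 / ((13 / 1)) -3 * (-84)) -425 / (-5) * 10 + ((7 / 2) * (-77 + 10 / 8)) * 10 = -1548.33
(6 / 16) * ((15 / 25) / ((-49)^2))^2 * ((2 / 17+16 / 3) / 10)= 0.00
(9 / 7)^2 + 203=10028 / 49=204.65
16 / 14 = 8 / 7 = 1.14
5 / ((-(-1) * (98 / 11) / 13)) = 715 / 98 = 7.30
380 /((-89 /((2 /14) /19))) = -20 /623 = -0.03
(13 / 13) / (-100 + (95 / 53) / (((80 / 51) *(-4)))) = -3392 / 340169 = -0.01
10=10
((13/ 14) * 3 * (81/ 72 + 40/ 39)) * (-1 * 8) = -671/ 14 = -47.93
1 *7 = 7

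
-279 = -279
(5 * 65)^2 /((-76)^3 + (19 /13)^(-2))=-38130625 /158470167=-0.24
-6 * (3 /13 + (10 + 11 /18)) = -2537 /39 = -65.05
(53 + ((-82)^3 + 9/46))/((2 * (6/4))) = -25360481/138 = -183771.60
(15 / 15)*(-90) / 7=-90 / 7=-12.86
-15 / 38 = -0.39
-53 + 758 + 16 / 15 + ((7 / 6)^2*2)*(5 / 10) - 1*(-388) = 1095.43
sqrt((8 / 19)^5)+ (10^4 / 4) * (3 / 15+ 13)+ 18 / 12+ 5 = 128 * sqrt(38) / 6859+ 66013 / 2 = 33006.62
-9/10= -0.90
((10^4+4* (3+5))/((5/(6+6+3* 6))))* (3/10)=90288/5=18057.60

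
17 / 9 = 1.89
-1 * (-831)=831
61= 61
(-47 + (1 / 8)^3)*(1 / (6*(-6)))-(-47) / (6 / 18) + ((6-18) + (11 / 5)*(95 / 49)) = 40513349 / 301056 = 134.57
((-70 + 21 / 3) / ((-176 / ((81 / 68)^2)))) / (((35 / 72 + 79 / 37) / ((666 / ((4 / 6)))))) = 137505575781 / 710366624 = 193.57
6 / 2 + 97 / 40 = 217 / 40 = 5.42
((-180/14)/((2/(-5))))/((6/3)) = 16.07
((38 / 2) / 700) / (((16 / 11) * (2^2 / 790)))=16511 / 4480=3.69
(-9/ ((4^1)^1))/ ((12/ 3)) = -9/ 16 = -0.56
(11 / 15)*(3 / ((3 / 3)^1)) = 11 / 5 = 2.20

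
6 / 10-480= -2397 / 5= -479.40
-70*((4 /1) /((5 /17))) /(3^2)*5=-4760 /9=-528.89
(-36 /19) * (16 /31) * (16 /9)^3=-5.49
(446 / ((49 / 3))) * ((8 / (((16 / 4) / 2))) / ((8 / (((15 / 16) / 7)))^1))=10035 / 5488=1.83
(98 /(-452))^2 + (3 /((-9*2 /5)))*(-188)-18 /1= 21254819 /153228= 138.71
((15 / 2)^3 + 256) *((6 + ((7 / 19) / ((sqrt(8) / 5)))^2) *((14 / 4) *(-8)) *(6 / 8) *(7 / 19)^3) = -724714855557 / 158470336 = -4573.19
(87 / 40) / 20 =87 / 800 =0.11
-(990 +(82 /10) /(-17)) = -84109 /85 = -989.52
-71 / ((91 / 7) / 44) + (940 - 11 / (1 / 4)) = 8524 / 13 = 655.69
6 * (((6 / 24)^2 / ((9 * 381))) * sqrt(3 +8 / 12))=sqrt(33) / 27432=0.00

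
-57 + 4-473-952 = -1478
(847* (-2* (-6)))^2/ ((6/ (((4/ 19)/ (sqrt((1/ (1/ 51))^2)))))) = 71074.58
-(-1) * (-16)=-16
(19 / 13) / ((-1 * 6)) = -19 / 78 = -0.24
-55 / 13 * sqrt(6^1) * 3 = -165 * sqrt(6) / 13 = -31.09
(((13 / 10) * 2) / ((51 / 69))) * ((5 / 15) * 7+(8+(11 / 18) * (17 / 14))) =834509 / 21420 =38.96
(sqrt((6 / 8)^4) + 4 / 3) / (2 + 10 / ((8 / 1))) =7 / 12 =0.58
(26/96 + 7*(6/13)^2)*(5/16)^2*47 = 8.09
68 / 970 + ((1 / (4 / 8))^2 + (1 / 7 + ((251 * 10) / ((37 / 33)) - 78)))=271939091 / 125615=2164.86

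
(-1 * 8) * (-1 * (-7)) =-56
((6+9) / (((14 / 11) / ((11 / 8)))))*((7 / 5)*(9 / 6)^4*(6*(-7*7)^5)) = -24916859239041 / 128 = -194662962805.01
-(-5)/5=1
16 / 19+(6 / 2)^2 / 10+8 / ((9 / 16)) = 27299 / 1710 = 15.96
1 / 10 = 0.10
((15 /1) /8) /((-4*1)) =-15 /32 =-0.47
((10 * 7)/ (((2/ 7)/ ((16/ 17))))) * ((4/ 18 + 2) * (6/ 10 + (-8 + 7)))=-31360/ 153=-204.97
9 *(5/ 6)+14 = 43/ 2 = 21.50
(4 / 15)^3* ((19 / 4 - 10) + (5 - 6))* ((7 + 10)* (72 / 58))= -1088 / 435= -2.50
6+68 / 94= 316 / 47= 6.72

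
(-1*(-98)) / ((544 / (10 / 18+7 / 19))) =3871 / 23256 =0.17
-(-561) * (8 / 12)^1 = 374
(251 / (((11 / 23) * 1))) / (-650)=-5773 / 7150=-0.81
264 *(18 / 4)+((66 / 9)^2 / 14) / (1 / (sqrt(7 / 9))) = 242 *sqrt(7) / 189+1188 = 1191.39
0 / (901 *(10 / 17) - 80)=0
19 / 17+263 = 4490 / 17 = 264.12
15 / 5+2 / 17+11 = 240 / 17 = 14.12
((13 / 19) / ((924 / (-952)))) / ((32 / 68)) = -3757 / 2508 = -1.50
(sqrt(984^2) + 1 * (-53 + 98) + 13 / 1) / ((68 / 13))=6773 / 34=199.21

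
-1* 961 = -961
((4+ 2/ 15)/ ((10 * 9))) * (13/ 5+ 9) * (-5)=-1798/ 675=-2.66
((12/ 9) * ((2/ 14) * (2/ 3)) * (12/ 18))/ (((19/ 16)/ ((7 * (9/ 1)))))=256/ 57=4.49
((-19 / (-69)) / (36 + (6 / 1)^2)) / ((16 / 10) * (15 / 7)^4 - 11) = 45619 / 271198152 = 0.00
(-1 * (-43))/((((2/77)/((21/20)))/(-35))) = -486717/8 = -60839.62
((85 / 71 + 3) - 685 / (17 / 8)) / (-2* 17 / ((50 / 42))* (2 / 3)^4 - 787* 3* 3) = 259209450 / 5775293431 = 0.04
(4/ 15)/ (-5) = -4/ 75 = -0.05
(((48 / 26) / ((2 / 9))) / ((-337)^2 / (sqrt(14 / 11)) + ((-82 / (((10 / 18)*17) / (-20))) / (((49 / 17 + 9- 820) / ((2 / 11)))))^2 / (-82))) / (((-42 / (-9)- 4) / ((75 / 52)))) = 5160188599612976160 / 156305332655748656812542939368839 + 4497600596017570530218191935*sqrt(154) / 312610665311497313625085878737678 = 0.00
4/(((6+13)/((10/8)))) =5/19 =0.26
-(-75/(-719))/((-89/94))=7050/63991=0.11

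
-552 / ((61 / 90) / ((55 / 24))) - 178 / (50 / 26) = -2987404 / 1525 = -1958.95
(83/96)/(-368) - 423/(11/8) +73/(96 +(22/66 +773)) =-19481471923/63343104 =-307.55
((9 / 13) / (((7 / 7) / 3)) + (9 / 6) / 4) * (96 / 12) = 255 / 13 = 19.62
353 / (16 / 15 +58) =5295 / 886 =5.98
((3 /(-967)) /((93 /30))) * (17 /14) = -255 /209839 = -0.00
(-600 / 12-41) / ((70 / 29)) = -377 / 10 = -37.70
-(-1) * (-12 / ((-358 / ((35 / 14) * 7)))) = 105 / 179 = 0.59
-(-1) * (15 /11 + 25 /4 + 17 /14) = 2719 /308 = 8.83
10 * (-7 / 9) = -70 / 9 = -7.78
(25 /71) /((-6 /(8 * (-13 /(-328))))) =-325 /17466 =-0.02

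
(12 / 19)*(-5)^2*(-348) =-104400 / 19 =-5494.74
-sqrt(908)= -2 * sqrt(227)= -30.13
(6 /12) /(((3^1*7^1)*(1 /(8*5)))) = 20 /21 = 0.95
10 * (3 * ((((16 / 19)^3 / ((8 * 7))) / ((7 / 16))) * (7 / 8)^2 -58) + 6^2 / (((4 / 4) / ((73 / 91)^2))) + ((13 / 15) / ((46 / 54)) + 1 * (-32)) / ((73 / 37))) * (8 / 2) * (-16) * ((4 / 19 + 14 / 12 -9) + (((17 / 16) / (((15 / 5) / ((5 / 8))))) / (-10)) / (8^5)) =-289339723545334559060381 / 356245239787487232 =-812192.53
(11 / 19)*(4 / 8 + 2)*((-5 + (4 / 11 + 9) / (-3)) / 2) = -335 / 57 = -5.88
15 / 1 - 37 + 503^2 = 252987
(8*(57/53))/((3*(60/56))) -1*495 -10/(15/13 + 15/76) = -11785991/23585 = -499.72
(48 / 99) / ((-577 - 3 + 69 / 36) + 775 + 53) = 64 / 32989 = 0.00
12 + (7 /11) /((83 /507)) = 14505 /913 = 15.89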